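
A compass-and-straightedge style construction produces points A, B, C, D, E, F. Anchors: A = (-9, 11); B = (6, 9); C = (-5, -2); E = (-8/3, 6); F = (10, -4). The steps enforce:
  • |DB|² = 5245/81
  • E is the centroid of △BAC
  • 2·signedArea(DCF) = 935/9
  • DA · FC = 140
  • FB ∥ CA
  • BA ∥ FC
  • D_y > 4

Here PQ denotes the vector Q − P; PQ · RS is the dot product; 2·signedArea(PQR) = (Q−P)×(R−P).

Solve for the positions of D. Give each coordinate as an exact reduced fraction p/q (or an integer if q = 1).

D = (-5/9, 13/3)

1. D_x = -5/9  [2·signedArea(DCF) = 935/9 ∩ DA · FC = 140]
2. D_y = 13/3  [2·signedArea(DCF) = 935/9 ∩ DA · FC = 140]
   → D = (-5/9, 13/3)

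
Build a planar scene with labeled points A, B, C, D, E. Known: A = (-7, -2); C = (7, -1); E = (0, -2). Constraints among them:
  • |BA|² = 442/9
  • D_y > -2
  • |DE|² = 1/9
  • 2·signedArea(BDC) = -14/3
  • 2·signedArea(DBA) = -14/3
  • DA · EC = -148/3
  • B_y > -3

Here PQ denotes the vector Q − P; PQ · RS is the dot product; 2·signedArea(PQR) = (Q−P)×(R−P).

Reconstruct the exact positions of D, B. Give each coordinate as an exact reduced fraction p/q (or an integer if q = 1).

1. D_x = 0  [line -7·x + -1·y + -5/3 = 0 ∩ |DE|² = 1/9]
2. D_y = -5/3  [line -7·x + -1·y + -5/3 = 0 ∩ |DE|² = 1/9]
   → D = (0, -5/3)
3. B_x = 0  [2·signedArea(DBA) = -14/3 ∩ 2·signedArea(BDC) = -14/3]
4. B_y = -7/3  [2·signedArea(DBA) = -14/3 ∩ 2·signedArea(BDC) = -14/3]
   → B = (0, -7/3)

B = (0, -7/3)
D = (0, -5/3)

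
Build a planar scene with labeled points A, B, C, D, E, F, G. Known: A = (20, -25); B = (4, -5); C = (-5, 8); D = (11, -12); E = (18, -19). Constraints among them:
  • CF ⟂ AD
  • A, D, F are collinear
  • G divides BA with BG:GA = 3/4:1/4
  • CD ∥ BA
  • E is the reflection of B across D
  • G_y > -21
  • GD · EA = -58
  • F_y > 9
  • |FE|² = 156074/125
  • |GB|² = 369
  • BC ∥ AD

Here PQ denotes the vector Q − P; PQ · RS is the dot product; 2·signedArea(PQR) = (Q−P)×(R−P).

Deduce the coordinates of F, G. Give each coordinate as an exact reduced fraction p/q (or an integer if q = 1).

1. F_x = -443/125  [A, D, F are collinear ∩ CF ⟂ AD]
2. F_y = 1126/125  [A, D, F are collinear ∩ CF ⟂ AD]
   → F = (-443/125, 1126/125)
3. G_x = 16  [G divides BA with BG:GA = 3/4:1/4]
4. G_y = -20  [G divides BA with BG:GA = 3/4:1/4]
   → G = (16, -20)

F = (-443/125, 1126/125)
G = (16, -20)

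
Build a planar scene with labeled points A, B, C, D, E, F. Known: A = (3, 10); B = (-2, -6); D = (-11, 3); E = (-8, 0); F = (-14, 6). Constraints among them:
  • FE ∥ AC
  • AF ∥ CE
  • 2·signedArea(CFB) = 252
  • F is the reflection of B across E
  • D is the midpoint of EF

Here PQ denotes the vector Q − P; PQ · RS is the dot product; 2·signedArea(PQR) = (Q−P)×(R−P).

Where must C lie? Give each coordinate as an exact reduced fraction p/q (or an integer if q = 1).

1. C_x = 9  [AF ∥ CE ∩ FE ∥ AC]
2. C_y = 4  [AF ∥ CE ∩ FE ∥ AC]
   → C = (9, 4)

C = (9, 4)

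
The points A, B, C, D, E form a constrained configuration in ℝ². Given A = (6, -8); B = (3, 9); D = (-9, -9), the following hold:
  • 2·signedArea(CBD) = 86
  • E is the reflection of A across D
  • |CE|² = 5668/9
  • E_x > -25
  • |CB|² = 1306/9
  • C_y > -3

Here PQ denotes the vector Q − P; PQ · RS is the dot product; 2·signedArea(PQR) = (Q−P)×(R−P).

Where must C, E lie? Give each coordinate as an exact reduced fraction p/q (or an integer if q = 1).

1. E_x = -24  [E is the reflection of A across D]
2. E_y = -10  [E is the reflection of A across D]
   → E = (-24, -10)
3. C_x = 0  [line 18·x + -12·y + -32 = 0 ∩ |CE|² = 5668/9]
4. C_y = -8/3  [line 18·x + -12·y + -32 = 0 ∩ |CE|² = 5668/9]
   → C = (0, -8/3)

C = (0, -8/3)
E = (-24, -10)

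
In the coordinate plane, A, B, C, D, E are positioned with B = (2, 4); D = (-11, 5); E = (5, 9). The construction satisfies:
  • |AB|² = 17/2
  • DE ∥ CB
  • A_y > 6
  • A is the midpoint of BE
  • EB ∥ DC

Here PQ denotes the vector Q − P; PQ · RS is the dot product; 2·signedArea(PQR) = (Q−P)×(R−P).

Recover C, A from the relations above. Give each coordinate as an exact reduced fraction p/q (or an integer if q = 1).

A = (7/2, 13/2)
C = (-14, 0)

1. C_x = -14  [DE ∥ CB ∩ EB ∥ DC]
2. C_y = 0  [DE ∥ CB ∩ EB ∥ DC]
   → C = (-14, 0)
3. A_x = 7/2  [A is the midpoint of BE]
4. A_y = 13/2  [A is the midpoint of BE]
   → A = (7/2, 13/2)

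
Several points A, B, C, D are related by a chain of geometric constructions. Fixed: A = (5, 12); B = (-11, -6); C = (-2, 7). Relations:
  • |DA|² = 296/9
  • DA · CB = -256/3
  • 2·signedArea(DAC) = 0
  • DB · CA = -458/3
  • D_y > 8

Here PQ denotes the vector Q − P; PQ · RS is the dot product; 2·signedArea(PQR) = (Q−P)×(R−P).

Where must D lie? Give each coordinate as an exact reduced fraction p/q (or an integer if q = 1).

1. D_x = 1/3  [2·signedArea(DAC) = 0 ∩ DB · CA = -458/3]
2. D_y = 26/3  [2·signedArea(DAC) = 0 ∩ DB · CA = -458/3]
   → D = (1/3, 26/3)

D = (1/3, 26/3)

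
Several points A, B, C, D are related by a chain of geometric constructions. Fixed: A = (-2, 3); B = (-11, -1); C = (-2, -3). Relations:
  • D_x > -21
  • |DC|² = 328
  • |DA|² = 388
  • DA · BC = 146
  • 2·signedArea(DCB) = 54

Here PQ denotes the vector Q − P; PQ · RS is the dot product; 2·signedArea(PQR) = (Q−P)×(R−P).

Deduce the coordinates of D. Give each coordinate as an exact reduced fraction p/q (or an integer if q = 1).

D = (-20, -5)

1. D_x = -20  [DA · BC = 146 ∩ 2·signedArea(DCB) = 54]
2. D_y = -5  [DA · BC = 146 ∩ 2·signedArea(DCB) = 54]
   → D = (-20, -5)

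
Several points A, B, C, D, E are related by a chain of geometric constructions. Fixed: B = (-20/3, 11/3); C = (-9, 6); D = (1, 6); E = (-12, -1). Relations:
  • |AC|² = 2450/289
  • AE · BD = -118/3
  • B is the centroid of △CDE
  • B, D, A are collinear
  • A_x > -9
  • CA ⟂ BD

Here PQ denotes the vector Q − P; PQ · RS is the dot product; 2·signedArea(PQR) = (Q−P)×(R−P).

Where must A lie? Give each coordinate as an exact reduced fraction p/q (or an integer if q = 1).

A = (-2356/289, 929/289)

1. A_x = -2356/289  [B, D, A are collinear ∩ CA ⟂ BD]
2. A_y = 929/289  [B, D, A are collinear ∩ CA ⟂ BD]
   → A = (-2356/289, 929/289)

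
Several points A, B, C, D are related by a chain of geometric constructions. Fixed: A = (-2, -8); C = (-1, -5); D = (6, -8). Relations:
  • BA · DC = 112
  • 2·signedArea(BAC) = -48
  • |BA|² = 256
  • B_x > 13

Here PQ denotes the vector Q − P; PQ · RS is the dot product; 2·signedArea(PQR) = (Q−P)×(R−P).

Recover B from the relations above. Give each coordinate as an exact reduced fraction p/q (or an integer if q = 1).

B = (14, -8)

1. B_x = 14  [BA · DC = 112 ∩ 2·signedArea(BAC) = -48]
2. B_y = -8  [BA · DC = 112 ∩ 2·signedArea(BAC) = -48]
   → B = (14, -8)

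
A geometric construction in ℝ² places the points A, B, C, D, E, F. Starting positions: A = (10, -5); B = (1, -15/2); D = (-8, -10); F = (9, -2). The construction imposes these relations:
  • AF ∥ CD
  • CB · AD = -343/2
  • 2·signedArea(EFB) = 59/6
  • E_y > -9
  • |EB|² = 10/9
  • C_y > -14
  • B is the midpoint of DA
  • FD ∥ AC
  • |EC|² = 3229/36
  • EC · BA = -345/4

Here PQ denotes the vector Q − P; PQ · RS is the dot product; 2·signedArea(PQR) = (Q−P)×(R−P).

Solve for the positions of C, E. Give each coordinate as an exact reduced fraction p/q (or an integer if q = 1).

C = (-7, -13)
E = (4/3, -17/2)

1. C_x = -7  [AF ∥ CD ∩ FD ∥ AC]
2. C_y = -13  [AF ∥ CD ∩ FD ∥ AC]
   → C = (-7, -13)
3. E_x = 4/3  [2·signedArea(EFB) = 59/6 ∩ EC · BA = -345/4]
4. E_y = -17/2  [2·signedArea(EFB) = 59/6 ∩ EC · BA = -345/4]
   → E = (4/3, -17/2)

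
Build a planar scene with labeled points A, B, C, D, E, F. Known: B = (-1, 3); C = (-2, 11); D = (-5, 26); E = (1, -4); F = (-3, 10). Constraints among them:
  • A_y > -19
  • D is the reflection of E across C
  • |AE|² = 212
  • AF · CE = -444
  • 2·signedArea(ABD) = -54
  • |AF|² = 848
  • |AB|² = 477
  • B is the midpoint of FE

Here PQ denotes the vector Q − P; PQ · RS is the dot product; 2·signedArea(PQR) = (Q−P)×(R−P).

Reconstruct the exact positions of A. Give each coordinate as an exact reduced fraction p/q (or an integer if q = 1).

A = (5, -18)

1. A_x = 5  [2·signedArea(ABD) = -54 ∩ AF · CE = -444]
2. A_y = -18  [2·signedArea(ABD) = -54 ∩ AF · CE = -444]
   → A = (5, -18)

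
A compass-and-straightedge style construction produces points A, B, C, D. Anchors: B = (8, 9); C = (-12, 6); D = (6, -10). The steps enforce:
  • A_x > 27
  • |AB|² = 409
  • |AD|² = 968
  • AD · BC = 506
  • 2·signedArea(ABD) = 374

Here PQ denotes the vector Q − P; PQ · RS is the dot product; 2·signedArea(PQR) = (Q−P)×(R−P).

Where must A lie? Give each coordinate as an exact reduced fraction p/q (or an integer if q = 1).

1. A_x = 28  [AD · BC = 506 ∩ 2·signedArea(ABD) = 374]
2. A_y = 12  [AD · BC = 506 ∩ 2·signedArea(ABD) = 374]
   → A = (28, 12)

A = (28, 12)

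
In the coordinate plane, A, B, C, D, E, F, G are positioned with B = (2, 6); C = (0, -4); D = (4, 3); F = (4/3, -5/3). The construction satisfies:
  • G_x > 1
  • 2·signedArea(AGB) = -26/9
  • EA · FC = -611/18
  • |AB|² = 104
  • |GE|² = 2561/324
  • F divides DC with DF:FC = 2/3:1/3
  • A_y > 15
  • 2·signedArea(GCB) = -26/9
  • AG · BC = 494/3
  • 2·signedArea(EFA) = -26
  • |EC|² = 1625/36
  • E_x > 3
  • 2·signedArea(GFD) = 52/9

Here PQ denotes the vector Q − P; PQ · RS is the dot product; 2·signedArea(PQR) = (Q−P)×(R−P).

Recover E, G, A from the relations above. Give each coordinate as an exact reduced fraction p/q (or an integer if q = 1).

1. G_x = 10/9  [2·signedArea(GCB) = -26/9 ∩ 2·signedArea(GFD) = 52/9]
2. G_y = 1/9  [2·signedArea(GCB) = -26/9 ∩ 2·signedArea(GFD) = 52/9]
   → G = (10/9, 1/9)
3. A_x = 4  [2·signedArea(AGB) = -26/9 ∩ AG · BC = 494/3]
4. A_y = 16  [2·signedArea(AGB) = -26/9 ∩ AG · BC = 494/3]
   → A = (4, 16)
5. E_x = 10/3  [2·signedArea(EFA) = -26 ∩ EA · FC = -611/18]
6. E_y = 11/6  [2·signedArea(EFA) = -26 ∩ EA · FC = -611/18]
   → E = (10/3, 11/6)

A = (4, 16)
E = (10/3, 11/6)
G = (10/9, 1/9)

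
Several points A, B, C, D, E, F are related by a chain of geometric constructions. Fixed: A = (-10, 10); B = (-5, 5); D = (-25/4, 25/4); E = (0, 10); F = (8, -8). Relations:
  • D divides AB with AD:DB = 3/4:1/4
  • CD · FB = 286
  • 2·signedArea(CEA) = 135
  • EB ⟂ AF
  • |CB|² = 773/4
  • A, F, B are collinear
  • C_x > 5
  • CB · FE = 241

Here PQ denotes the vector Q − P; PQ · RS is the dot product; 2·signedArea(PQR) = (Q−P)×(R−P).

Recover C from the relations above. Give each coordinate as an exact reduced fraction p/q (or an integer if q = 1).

C = (6, -7/2)

1. C_x = 6  [2·signedArea(CEA) = 135 ∩ CB · FE = 241]
2. C_y = -7/2  [2·signedArea(CEA) = 135 ∩ CB · FE = 241]
   → C = (6, -7/2)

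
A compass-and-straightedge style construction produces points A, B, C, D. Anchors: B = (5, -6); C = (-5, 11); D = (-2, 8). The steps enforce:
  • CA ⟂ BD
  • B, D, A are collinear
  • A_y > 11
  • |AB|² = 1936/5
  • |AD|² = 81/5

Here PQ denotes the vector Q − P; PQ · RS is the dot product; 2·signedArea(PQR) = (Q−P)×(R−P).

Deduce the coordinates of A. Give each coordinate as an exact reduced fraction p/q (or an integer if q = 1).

A = (-19/5, 58/5)

1. A_x = -19/5  [B, D, A are collinear ∩ CA ⟂ BD]
2. A_y = 58/5  [B, D, A are collinear ∩ CA ⟂ BD]
   → A = (-19/5, 58/5)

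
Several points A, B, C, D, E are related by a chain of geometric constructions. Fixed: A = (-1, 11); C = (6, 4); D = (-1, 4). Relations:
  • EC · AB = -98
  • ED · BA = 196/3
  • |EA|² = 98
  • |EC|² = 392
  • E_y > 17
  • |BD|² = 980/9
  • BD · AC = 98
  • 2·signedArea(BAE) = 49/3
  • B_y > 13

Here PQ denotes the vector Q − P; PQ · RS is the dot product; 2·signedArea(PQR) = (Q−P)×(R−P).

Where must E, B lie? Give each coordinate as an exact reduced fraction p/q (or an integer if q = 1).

1. B_x = -17/3  [line -7·x + 7·y + -133 = 0 ∩ |BD|² = 980/9]
2. B_y = 40/3  [line -7·x + 7·y + -133 = 0 ∩ |BD|² = 980/9]
   → B = (-17/3, 40/3)
3. E_x = -8  [EC · AB = -98 ∩ 2·signedArea(BAE) = 49/3]
4. E_y = 18  [EC · AB = -98 ∩ 2·signedArea(BAE) = 49/3]
   → E = (-8, 18)

B = (-17/3, 40/3)
E = (-8, 18)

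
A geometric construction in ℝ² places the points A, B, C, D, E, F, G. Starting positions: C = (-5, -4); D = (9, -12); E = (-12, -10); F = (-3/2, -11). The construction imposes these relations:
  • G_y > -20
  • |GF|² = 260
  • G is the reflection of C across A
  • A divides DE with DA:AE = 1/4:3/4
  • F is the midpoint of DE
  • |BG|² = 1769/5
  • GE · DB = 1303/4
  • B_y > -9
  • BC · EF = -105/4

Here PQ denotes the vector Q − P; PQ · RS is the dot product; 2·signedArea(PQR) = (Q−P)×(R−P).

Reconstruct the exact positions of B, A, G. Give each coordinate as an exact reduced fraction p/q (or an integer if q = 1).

A = (15/4, -23/2)
B = (-29/10, -41/5)
G = (25/2, -19)

1. A_x = 15/4  [A divides DE with DA:AE = 1/4:3/4]
2. A_y = -23/2  [A divides DE with DA:AE = 1/4:3/4]
   → A = (15/4, -23/2)
3. G_x = 25/2  [G is the reflection of C across A]
4. G_y = -19  [G is the reflection of C across A]
   → G = (25/2, -19)
5. B_x = -29/10  [BC · EF = -105/4 ∩ GE · DB = 1303/4]
6. B_y = -41/5  [BC · EF = -105/4 ∩ GE · DB = 1303/4]
   → B = (-29/10, -41/5)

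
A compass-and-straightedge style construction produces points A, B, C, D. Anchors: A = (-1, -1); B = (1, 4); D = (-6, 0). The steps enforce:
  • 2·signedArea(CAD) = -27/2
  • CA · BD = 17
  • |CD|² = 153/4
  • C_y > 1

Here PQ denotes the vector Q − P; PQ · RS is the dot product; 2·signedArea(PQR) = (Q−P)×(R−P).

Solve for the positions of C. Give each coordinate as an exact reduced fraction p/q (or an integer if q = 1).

1. C_x = 0  [2·signedArea(CAD) = -27/2 ∩ CA · BD = 17]
2. C_y = 3/2  [2·signedArea(CAD) = -27/2 ∩ CA · BD = 17]
   → C = (0, 3/2)

C = (0, 3/2)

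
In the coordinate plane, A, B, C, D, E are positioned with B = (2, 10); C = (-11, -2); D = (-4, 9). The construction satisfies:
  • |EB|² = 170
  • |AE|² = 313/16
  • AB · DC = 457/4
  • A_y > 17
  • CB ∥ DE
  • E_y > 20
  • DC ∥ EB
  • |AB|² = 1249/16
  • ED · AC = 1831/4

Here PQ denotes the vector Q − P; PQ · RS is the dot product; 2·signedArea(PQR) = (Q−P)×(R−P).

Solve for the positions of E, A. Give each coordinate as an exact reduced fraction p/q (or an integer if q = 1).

A = (23/4, 18)
E = (9, 21)

1. E_x = 9  [DC ∥ EB ∩ CB ∥ DE]
2. E_y = 21  [DC ∥ EB ∩ CB ∥ DE]
   → E = (9, 21)
3. A_x = 23/4  [AB · DC = 457/4 ∩ ED · AC = 1831/4]
4. A_y = 18  [AB · DC = 457/4 ∩ ED · AC = 1831/4]
   → A = (23/4, 18)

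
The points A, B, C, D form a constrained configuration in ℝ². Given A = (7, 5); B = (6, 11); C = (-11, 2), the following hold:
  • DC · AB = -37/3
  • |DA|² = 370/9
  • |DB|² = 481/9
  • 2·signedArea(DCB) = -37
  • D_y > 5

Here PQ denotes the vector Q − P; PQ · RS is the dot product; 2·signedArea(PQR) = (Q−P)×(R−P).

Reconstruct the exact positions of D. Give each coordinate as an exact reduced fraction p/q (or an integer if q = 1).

1. D_x = 2/3  [DC · AB = -37/3 ∩ 2·signedArea(DCB) = -37]
2. D_y = 6  [DC · AB = -37/3 ∩ 2·signedArea(DCB) = -37]
   → D = (2/3, 6)

D = (2/3, 6)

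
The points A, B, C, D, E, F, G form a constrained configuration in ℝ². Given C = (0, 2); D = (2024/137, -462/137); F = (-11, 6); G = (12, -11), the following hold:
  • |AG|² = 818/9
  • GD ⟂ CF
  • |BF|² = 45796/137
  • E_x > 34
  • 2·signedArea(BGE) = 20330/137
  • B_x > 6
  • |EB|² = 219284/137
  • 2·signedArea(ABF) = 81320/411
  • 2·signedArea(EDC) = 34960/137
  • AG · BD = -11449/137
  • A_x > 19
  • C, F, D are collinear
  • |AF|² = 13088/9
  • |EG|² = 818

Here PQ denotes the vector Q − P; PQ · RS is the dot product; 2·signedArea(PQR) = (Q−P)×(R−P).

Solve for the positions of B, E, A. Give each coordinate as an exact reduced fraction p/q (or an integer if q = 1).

1. E_x = 35  [line -736/137·x + -2024/137·y + -30912/137 = 0 ∩ |EG|² = 818]
2. E_y = -28  [line -736/137·x + -2024/137·y + -30912/137 = 0 ∩ |EG|² = 818]
   → E = (35, -28)
3. B_x = 847/137  [line 17·x + 23·y + -13617/137 = 0 ∩ |BF|² = 45796/137]
4. B_y = -34/137  [line 17·x + 23·y + -13617/137 = 0 ∩ |BF|² = 45796/137]
   → B = (847/137, -34/137)
5. A_x = 59/3  [AG · BD = -11449/137 ∩ 2·signedArea(ABF) = 81320/411]
6. A_y = -50/3  [AG · BD = -11449/137 ∩ 2·signedArea(ABF) = 81320/411]
   → A = (59/3, -50/3)

A = (59/3, -50/3)
B = (847/137, -34/137)
E = (35, -28)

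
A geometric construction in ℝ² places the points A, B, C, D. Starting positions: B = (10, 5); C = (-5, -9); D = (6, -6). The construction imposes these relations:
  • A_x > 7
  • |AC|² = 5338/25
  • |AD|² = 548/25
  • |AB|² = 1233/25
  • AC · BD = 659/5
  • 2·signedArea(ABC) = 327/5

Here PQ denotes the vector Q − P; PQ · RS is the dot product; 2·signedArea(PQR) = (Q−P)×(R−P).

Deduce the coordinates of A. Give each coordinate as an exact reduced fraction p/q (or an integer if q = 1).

1. A_x = 38/5  [2·signedArea(ABC) = 327/5 ∩ AC · BD = 659/5]
2. A_y = -8/5  [2·signedArea(ABC) = 327/5 ∩ AC · BD = 659/5]
   → A = (38/5, -8/5)

A = (38/5, -8/5)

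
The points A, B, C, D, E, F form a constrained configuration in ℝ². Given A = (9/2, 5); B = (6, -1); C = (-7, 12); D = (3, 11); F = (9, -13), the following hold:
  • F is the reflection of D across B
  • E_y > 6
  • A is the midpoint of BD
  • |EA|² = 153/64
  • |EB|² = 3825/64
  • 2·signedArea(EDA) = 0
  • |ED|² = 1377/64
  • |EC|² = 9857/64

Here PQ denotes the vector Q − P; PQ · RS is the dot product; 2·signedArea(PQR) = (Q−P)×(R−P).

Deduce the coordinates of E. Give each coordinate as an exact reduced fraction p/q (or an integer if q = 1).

1. E_x = 33/8  [line 6·x + 3/2·y + -69/2 = 0 ∩ |EA|² = 153/64]
2. E_y = 13/2  [line 6·x + 3/2·y + -69/2 = 0 ∩ |EA|² = 153/64]
   → E = (33/8, 13/2)

E = (33/8, 13/2)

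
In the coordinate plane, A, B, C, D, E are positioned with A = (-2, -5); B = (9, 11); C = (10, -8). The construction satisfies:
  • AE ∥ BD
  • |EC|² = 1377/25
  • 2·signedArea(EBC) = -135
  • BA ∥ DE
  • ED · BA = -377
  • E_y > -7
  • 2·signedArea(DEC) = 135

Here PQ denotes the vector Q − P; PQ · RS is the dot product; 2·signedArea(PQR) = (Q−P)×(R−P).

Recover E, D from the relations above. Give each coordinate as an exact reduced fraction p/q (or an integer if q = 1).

1. E_x = 14/5  [line 19·x + 1·y + -47 = 0 ∩ |EC|² = 1377/25]
2. E_y = -31/5  [line 19·x + 1·y + -47 = 0 ∩ |EC|² = 1377/25]
   → E = (14/5, -31/5)
3. D_x = 69/5  [ED · BA = -377 ∩ BA ∥ DE]
4. D_y = 49/5  [ED · BA = -377 ∩ BA ∥ DE]
   → D = (69/5, 49/5)

D = (69/5, 49/5)
E = (14/5, -31/5)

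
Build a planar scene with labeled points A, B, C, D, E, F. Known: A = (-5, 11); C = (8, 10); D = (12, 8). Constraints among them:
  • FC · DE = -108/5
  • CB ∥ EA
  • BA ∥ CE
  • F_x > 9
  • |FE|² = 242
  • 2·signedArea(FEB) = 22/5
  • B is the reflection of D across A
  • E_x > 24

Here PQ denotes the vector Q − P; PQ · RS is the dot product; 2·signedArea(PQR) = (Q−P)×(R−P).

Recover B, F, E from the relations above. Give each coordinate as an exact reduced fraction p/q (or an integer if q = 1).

1. B_x = -22  [B is the reflection of D across A]
2. B_y = 14  [B is the reflection of D across A]
   → B = (-22, 14)
3. E_x = 25  [CB ∥ EA ∩ BA ∥ CE]
4. E_y = 7  [CB ∥ EA ∩ BA ∥ CE]
   → E = (25, 7)
5. F_x = 48/5  [2·signedArea(FEB) = 22/5 ∩ FC · DE = -108/5]
6. F_y = 46/5  [2·signedArea(FEB) = 22/5 ∩ FC · DE = -108/5]
   → F = (48/5, 46/5)

B = (-22, 14)
E = (25, 7)
F = (48/5, 46/5)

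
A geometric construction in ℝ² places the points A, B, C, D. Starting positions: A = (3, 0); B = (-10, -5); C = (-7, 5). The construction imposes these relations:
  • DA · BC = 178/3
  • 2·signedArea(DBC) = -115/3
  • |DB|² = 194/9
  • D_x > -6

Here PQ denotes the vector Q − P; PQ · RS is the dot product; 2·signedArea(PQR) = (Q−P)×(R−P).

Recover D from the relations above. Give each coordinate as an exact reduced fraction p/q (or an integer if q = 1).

D = (-17/3, -10/3)

1. D_x = -17/3  [2·signedArea(DBC) = -115/3 ∩ DA · BC = 178/3]
2. D_y = -10/3  [2·signedArea(DBC) = -115/3 ∩ DA · BC = 178/3]
   → D = (-17/3, -10/3)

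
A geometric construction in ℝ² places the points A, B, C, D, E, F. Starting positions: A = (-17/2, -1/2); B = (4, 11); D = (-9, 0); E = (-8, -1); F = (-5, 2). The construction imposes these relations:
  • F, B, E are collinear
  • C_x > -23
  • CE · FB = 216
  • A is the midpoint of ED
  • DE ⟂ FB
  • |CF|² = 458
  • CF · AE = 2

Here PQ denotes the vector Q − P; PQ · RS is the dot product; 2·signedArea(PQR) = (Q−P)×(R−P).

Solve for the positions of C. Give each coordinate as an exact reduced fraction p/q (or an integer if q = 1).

C = (-22, -11)

1. C_x = -22  [CE · FB = 216 ∩ CF · AE = 2]
2. C_y = -11  [CE · FB = 216 ∩ CF · AE = 2]
   → C = (-22, -11)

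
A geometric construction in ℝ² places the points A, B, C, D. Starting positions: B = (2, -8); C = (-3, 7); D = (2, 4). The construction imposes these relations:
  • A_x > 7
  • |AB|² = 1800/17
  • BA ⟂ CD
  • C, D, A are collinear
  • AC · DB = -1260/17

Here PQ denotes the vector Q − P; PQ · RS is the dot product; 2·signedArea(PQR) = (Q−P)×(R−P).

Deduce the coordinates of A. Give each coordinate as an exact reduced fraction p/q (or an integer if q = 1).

1. A_x = 124/17  [C, D, A are collinear ∩ BA ⟂ CD]
2. A_y = 14/17  [C, D, A are collinear ∩ BA ⟂ CD]
   → A = (124/17, 14/17)

A = (124/17, 14/17)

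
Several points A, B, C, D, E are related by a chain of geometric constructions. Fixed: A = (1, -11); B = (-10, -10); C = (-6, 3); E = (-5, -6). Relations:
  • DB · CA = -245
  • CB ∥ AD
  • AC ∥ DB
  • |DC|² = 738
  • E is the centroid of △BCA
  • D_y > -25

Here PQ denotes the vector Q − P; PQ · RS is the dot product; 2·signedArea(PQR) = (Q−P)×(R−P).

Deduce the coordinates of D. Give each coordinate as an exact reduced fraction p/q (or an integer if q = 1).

D = (-3, -24)

1. D_x = -3  [AC ∥ DB ∩ CB ∥ AD]
2. D_y = -24  [AC ∥ DB ∩ CB ∥ AD]
   → D = (-3, -24)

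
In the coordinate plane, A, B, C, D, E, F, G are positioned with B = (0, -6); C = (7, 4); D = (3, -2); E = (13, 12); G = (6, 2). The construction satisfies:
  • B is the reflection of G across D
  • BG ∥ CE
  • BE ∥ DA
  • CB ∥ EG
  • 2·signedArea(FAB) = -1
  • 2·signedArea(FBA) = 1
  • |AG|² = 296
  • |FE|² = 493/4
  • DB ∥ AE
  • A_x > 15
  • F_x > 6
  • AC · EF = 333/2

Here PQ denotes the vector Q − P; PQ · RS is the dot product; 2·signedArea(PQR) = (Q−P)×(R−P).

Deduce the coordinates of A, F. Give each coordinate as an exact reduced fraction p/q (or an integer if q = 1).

A = (16, 16)
F = (13/2, 3)

1. A_x = 16  [DB ∥ AE ∩ BE ∥ DA]
2. A_y = 16  [DB ∥ AE ∩ BE ∥ DA]
   → A = (16, 16)
3. F_x = 13/2  [2·signedArea(FAB) = -1 ∩ AC · EF = 333/2]
4. F_y = 3  [2·signedArea(FAB) = -1 ∩ AC · EF = 333/2]
   → F = (13/2, 3)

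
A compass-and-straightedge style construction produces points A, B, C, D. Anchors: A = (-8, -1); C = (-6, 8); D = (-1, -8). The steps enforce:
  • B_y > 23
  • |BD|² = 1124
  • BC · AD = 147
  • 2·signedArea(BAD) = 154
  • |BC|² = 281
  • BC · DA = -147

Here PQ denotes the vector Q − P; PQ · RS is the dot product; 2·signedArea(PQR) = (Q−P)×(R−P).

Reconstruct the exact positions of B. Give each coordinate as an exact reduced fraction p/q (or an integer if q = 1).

B = (-11, 24)

1. B_x = -11  [BC · DA = -147 ∩ 2·signedArea(BAD) = 154]
2. B_y = 24  [BC · DA = -147 ∩ 2·signedArea(BAD) = 154]
   → B = (-11, 24)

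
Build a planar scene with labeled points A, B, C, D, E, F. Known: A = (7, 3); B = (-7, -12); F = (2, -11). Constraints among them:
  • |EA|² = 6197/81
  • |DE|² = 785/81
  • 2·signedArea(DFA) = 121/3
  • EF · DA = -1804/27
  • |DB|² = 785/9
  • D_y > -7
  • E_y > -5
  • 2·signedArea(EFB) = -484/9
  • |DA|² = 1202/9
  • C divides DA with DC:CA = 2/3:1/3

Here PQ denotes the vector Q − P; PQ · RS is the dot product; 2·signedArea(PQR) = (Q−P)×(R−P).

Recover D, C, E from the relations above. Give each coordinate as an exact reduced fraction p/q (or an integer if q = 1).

1. D_x = 2/3  [line -14·x + 5·y + 128/3 = 0 ∩ |DB|² = 785/9]
2. D_y = -20/3  [line -14·x + 5·y + 128/3 = 0 ∩ |DB|² = 785/9]
   → D = (2/3, -20/3)
3. C_x = 44/9  [C divides DA with DC:CA = 2/3:1/3]
4. C_y = -2/9  [C divides DA with DC:CA = 2/3:1/3]
   → C = (44/9, -2/9)
5. E_x = 29/9  [2·signedArea(EFB) = -484/9 ∩ EF · DA = -1804/27]
6. E_y = -44/9  [2·signedArea(EFB) = -484/9 ∩ EF · DA = -1804/27]
   → E = (29/9, -44/9)

C = (44/9, -2/9)
D = (2/3, -20/3)
E = (29/9, -44/9)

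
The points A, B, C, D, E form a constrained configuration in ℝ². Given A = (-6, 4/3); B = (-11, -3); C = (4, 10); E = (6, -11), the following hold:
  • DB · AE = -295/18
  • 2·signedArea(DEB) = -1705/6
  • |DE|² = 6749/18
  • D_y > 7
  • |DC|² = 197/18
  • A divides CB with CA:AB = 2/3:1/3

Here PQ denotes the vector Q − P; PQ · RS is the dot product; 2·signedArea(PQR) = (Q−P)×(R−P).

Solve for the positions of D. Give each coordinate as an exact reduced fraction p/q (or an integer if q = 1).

D = (3/2, 47/6)

1. D_x = 3/2  [2·signedArea(DEB) = -1705/6 ∩ DB · AE = -295/18]
2. D_y = 47/6  [2·signedArea(DEB) = -1705/6 ∩ DB · AE = -295/18]
   → D = (3/2, 47/6)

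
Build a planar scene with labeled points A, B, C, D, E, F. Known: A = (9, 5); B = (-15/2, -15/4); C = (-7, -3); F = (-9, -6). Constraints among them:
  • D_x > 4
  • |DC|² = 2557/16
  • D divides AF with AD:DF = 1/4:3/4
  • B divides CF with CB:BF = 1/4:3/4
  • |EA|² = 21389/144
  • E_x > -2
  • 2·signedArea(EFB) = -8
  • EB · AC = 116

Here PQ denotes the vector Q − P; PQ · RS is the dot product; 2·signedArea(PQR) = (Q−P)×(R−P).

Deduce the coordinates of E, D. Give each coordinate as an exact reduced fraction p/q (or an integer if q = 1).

1. E_x = -11/6  [2·signedArea(EFB) = -8 ∩ EB · AC = 116]
2. E_y = -7/12  [2·signedArea(EFB) = -8 ∩ EB · AC = 116]
   → E = (-11/6, -7/12)
3. D_x = 9/2  [D divides AF with AD:DF = 1/4:3/4]
4. D_y = 9/4  [D divides AF with AD:DF = 1/4:3/4]
   → D = (9/2, 9/4)

D = (9/2, 9/4)
E = (-11/6, -7/12)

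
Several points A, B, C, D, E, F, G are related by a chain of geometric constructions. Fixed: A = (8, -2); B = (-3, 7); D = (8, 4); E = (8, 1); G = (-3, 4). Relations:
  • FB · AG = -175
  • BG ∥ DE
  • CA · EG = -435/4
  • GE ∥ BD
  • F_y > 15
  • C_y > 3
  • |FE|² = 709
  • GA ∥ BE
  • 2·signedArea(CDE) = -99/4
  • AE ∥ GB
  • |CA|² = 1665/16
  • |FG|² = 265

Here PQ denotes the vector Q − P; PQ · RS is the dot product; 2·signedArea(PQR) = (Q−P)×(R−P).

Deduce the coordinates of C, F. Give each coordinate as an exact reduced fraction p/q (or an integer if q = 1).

C = (-1/4, 4)
F = (-14, 16)

1. C_x = -1/4  [CA · EG = -435/4 ∩ 2·signedArea(CDE) = -99/4]
2. C_y = 4  [CA · EG = -435/4 ∩ 2·signedArea(CDE) = -99/4]
   → C = (-1/4, 4)
3. F_x = -14  [line 11·x + -6·y + 250 = 0 ∩ |FG|² = 265]
4. F_y = 16  [line 11·x + -6·y + 250 = 0 ∩ |FG|² = 265]
   → F = (-14, 16)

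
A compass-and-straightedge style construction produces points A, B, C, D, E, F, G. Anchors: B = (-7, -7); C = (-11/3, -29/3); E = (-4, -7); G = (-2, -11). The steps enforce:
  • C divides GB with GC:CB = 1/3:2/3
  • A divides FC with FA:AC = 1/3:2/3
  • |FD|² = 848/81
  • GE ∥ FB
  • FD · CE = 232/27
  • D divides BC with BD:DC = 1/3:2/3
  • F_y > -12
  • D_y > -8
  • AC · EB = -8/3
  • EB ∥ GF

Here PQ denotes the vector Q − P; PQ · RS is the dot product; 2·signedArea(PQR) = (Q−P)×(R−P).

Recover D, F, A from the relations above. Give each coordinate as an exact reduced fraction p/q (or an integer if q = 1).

1. D_x = -53/9  [D divides BC with BD:DC = 1/3:2/3]
2. D_y = -71/9  [D divides BC with BD:DC = 1/3:2/3]
   → D = (-53/9, -71/9)
3. F_x = -5  [GE ∥ FB ∩ EB ∥ GF]
4. F_y = -11  [GE ∥ FB ∩ EB ∥ GF]
   → F = (-5, -11)
5. A_x = -41/9  [A divides FC with FA:AC = 1/3:2/3]
6. A_y = -95/9  [A divides FC with FA:AC = 1/3:2/3]
   → A = (-41/9, -95/9)

A = (-41/9, -95/9)
D = (-53/9, -71/9)
F = (-5, -11)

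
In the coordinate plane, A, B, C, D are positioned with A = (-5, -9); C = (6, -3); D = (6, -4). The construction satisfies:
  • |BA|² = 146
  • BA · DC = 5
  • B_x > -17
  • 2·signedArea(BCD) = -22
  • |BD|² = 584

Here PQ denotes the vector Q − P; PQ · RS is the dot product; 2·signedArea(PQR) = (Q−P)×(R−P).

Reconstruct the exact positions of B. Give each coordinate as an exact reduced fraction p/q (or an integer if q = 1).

1. B_x = -16  [BA · DC = 5 ∩ 2·signedArea(BCD) = -22]
2. B_y = -14  [BA · DC = 5 ∩ 2·signedArea(BCD) = -22]
   → B = (-16, -14)

B = (-16, -14)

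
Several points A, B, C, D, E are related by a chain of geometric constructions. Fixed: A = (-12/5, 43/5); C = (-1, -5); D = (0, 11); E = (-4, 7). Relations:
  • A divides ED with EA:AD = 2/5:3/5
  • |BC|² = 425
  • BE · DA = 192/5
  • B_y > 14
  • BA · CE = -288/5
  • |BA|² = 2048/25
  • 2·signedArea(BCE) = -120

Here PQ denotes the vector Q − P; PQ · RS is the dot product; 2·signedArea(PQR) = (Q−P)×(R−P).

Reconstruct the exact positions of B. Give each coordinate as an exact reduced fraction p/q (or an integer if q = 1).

1. B_x = 4  [2·signedArea(BCE) = -120 ∩ BE · DA = 192/5]
2. B_y = 15  [2·signedArea(BCE) = -120 ∩ BE · DA = 192/5]
   → B = (4, 15)

B = (4, 15)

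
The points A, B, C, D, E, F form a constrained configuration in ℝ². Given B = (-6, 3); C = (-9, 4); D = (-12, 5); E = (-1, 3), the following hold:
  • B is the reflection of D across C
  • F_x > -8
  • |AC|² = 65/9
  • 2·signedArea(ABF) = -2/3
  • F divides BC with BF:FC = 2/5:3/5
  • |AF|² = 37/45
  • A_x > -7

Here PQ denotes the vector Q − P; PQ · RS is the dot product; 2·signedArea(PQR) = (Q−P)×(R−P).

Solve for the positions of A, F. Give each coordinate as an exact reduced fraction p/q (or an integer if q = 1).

A = (-19/3, 11/3)
F = (-36/5, 17/5)

1. F_x = -36/5  [F divides BC with BF:FC = 2/5:3/5]
2. F_y = 17/5  [F divides BC with BF:FC = 2/5:3/5]
   → F = (-36/5, 17/5)
3. A_x = -19/3  [line -2/5·x + -6/5·y + 28/15 = 0 ∩ |AF|² = 37/45]
4. A_y = 11/3  [line -2/5·x + -6/5·y + 28/15 = 0 ∩ |AF|² = 37/45]
   → A = (-19/3, 11/3)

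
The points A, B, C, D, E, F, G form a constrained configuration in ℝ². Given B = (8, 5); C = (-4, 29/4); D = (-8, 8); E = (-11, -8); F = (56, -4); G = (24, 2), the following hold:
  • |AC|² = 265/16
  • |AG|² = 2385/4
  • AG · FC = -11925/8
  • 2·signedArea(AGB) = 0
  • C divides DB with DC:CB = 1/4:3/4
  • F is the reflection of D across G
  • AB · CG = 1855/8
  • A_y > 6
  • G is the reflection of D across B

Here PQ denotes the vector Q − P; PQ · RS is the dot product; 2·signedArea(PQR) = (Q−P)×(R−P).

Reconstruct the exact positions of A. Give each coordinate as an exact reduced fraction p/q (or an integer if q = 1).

A = (0, 13/2)

1. A_x = 0  [2·signedArea(AGB) = 0 ∩ AB · CG = 1855/8]
2. A_y = 13/2  [2·signedArea(AGB) = 0 ∩ AB · CG = 1855/8]
   → A = (0, 13/2)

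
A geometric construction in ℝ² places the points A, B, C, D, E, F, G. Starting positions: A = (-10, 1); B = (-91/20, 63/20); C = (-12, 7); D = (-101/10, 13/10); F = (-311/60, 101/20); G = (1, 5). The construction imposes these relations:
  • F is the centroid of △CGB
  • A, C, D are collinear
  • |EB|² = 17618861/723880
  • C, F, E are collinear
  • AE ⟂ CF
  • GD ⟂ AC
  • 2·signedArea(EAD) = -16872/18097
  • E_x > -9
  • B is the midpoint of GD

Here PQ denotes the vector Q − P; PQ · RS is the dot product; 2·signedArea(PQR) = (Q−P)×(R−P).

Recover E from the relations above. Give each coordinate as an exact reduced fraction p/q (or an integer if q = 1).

1. E_x = -154996/18097  [C, F, E are collinear ∩ AE ⟂ CF]
2. E_y = 108895/18097  [C, F, E are collinear ∩ AE ⟂ CF]
   → E = (-154996/18097, 108895/18097)

E = (-154996/18097, 108895/18097)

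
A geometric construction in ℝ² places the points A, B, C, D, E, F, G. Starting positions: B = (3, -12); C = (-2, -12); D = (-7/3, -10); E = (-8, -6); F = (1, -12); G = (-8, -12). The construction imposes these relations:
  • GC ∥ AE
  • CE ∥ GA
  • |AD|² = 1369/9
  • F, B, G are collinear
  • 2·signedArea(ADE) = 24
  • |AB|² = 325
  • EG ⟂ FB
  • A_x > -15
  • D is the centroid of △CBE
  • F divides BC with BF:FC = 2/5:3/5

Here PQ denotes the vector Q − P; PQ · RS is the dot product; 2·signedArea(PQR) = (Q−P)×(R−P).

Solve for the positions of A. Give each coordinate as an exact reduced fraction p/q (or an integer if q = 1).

A = (-14, -6)

1. A_x = -14  [GC ∥ AE ∩ CE ∥ GA]
2. A_y = -6  [GC ∥ AE ∩ CE ∥ GA]
   → A = (-14, -6)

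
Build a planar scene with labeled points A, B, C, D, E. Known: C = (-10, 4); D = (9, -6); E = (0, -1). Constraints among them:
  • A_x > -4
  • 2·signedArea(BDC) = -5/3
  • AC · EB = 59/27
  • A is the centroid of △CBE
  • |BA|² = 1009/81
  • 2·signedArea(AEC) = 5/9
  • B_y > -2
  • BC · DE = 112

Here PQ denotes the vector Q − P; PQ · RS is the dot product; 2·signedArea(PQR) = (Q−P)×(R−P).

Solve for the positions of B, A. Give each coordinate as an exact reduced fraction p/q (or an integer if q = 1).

1. B_x = -1/3  [2·signedArea(BDC) = -5/3 ∩ BC · DE = 112]
2. B_y = -1  [2·signedArea(BDC) = -5/3 ∩ BC · DE = 112]
   → B = (-1/3, -1)
3. A_x = -31/9  [A is the centroid of △CBE]
4. A_y = 2/3  [A is the centroid of △CBE]
   → A = (-31/9, 2/3)

A = (-31/9, 2/3)
B = (-1/3, -1)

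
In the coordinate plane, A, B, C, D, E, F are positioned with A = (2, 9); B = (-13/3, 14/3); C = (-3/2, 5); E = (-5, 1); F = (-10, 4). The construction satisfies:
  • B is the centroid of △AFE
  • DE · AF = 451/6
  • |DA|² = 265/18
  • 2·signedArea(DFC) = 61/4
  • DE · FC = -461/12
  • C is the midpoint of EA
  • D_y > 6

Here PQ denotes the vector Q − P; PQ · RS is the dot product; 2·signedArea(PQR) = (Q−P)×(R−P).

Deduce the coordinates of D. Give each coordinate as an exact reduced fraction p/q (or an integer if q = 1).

D = (-7/6, 41/6)

1. D_x = -7/6  [DE · AF = 451/6 ∩ DE · FC = -461/12]
2. D_y = 41/6  [DE · AF = 451/6 ∩ DE · FC = -461/12]
   → D = (-7/6, 41/6)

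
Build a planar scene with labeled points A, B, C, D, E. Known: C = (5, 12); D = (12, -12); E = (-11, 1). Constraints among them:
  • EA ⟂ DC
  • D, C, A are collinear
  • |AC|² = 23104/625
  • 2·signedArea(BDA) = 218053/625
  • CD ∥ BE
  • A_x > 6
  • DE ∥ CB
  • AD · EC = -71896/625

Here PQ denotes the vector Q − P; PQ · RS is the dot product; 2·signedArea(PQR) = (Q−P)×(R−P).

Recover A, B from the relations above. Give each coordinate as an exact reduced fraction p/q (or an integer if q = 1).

1. A_x = 4189/625  [D, C, A are collinear ∩ EA ⟂ DC]
2. A_y = 3852/625  [D, C, A are collinear ∩ EA ⟂ DC]
   → A = (4189/625, 3852/625)
3. B_x = -18  [CD ∥ BE ∩ DE ∥ CB]
4. B_y = 25  [CD ∥ BE ∩ DE ∥ CB]
   → B = (-18, 25)

A = (4189/625, 3852/625)
B = (-18, 25)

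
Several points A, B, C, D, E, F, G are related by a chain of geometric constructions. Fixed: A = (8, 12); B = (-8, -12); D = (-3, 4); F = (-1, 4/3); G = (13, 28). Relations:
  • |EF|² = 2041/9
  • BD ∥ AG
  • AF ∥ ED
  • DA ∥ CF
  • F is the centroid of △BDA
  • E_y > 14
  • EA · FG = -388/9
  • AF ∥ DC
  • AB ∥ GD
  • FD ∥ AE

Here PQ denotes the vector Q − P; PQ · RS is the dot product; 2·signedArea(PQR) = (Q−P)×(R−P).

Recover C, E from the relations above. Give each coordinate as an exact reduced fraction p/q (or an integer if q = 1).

C = (-12, -20/3)
E = (6, 44/3)

1. C_x = -12  [DA ∥ CF ∩ AF ∥ DC]
2. C_y = -20/3  [DA ∥ CF ∩ AF ∥ DC]
   → C = (-12, -20/3)
3. E_x = 6  [AF ∥ ED ∩ FD ∥ AE]
4. E_y = 44/3  [AF ∥ ED ∩ FD ∥ AE]
   → E = (6, 44/3)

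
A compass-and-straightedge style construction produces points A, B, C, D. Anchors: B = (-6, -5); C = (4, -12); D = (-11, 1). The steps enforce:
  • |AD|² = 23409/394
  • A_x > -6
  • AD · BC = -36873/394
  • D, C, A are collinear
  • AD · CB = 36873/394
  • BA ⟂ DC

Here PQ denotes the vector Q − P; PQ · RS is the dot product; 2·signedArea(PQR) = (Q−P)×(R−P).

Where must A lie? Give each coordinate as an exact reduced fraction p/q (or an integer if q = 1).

A = (-2039/394, -1595/394)

1. A_x = -2039/394  [D, C, A are collinear ∩ BA ⟂ DC]
2. A_y = -1595/394  [D, C, A are collinear ∩ BA ⟂ DC]
   → A = (-2039/394, -1595/394)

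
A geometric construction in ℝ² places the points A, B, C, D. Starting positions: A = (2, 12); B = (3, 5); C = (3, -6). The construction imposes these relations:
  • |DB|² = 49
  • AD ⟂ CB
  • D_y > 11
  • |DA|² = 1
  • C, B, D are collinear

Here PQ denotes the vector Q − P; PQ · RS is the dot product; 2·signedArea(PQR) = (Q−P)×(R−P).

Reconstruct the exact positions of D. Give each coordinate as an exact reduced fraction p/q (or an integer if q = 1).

D = (3, 12)

1. D_x = 3  [C, B, D are collinear ∩ AD ⟂ CB]
2. D_y = 12  [C, B, D are collinear ∩ AD ⟂ CB]
   → D = (3, 12)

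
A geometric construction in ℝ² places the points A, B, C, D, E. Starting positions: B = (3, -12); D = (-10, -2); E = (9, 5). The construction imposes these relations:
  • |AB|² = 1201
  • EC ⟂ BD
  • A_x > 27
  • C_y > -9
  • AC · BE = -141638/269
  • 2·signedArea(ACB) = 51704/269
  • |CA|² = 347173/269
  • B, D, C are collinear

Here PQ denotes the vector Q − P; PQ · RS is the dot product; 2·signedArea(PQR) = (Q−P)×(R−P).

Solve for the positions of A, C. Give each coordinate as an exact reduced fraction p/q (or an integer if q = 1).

A = (28, 12)
C = (-389/269, -2308/269)

1. C_x = -389/269  [B, D, C are collinear ∩ EC ⟂ BD]
2. C_y = -2308/269  [B, D, C are collinear ∩ EC ⟂ BD]
   → C = (-389/269, -2308/269)
3. A_x = 28  [2·signedArea(ACB) = 51704/269 ∩ AC · BE = -141638/269]
4. A_y = 12  [2·signedArea(ACB) = 51704/269 ∩ AC · BE = -141638/269]
   → A = (28, 12)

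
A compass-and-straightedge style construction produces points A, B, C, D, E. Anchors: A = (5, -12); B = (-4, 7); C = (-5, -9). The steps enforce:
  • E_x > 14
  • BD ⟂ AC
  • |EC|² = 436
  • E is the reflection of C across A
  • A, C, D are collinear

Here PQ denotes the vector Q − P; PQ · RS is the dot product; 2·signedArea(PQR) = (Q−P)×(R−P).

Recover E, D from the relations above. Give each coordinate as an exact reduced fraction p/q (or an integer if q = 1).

1. E_x = 15  [E is the reflection of C across A]
2. E_y = -15  [E is the reflection of C across A]
   → E = (15, -15)
3. D_x = -925/109  [A, C, D are collinear ∩ BD ⟂ AC]
4. D_y = -867/109  [A, C, D are collinear ∩ BD ⟂ AC]
   → D = (-925/109, -867/109)

D = (-925/109, -867/109)
E = (15, -15)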